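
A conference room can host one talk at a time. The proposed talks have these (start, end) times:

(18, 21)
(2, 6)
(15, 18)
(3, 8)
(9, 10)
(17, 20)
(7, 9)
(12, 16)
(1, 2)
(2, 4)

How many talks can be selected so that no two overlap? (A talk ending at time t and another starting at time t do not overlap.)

6

Order by finish time; keep every interval that doesn't clash with the previous kept one.
Sorted by end: (1,2)  (2,4)  (2,6)  (3,8)  (7,9)  (9,10)  (12,16)  (15,18)  (17,20)  (18,21)
take (1,2); take (2,4); skip (2,6); take (7,9); take (9,10); take (12,16); take (17,20).
Selected 6 talks.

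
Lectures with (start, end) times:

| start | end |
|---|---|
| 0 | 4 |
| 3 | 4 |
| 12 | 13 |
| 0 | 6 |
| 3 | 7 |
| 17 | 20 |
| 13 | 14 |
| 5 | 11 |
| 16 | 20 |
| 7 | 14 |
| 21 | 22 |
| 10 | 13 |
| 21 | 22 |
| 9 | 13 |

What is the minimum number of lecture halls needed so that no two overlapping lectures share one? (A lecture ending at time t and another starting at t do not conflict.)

4

Count concurrent intervals with a sweep; the peak is the room count.
Events (time:±→running): 0:+→1 0:+→2 3:+→3 3:+→4 … peak 4.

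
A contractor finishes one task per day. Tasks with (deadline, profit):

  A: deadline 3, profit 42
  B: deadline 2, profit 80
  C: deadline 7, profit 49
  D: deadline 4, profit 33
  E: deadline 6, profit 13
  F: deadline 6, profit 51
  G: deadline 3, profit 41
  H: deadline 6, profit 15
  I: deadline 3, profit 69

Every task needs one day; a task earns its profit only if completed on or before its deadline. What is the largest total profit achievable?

Take jobs in profit order; each goes to the latest open slot no later than its deadline.
Profit order: B=80 I=69 F=51 C=49 A=42 G=41 D=33 H=15 E=13
Assign: B→slot 2, I→slot 3, F→slot 6, C→slot 7, A→slot 1, G skipped, D→slot 4, H→slot 5, E skipped.
Slots: [1:A] [2:B] [3:I] [4:D] [5:H] [6:F] [7:C]
Profit = 42 + 80 + 69 + 33 + 15 + 51 + 49 = 339

339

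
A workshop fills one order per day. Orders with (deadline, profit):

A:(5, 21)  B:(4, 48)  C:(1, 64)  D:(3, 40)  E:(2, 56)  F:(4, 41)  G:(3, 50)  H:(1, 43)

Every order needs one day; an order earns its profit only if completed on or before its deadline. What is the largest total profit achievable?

Sort by profit descending; place each in the latest free slot ≤ its deadline.
By profit: C(d1,64), E(d2,56), G(d3,50), B(d4,48), H(d1,43), F(d4,41), D(d3,40), A(d5,21)
C→slot 1; E→slot 2; G→slot 3; B→slot 4; H skipped; F skipped; D skipped; A→slot 5.
Profit = 64 + 56 + 50 + 48 + 21 = 239

239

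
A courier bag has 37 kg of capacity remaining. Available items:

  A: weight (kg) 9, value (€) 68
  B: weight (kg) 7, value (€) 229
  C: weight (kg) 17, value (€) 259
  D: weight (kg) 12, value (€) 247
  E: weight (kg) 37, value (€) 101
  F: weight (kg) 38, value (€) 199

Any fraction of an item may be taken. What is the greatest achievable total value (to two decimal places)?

742.56

Ratios (sorted): B 32.71, D 20.58, C 15.24, A 7.56, F 5.24, E 2.73
take B (7 @ 229); take D (12 @ 247); take C (17 @ 259); take 1/9 of A → 7.56. Capacity used 37/37.
Total value = 742.56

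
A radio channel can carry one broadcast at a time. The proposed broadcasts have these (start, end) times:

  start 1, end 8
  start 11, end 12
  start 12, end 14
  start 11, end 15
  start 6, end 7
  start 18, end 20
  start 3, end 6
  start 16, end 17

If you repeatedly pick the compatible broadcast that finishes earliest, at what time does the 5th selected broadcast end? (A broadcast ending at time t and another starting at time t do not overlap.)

17

By end time: (3,6), (6,7), (1,8), (11,12), (12,14), (11,15), (16,17), (18,20).
Pick (3,6); next start ≥ 6 → (6,7); next start ≥ 7 → (11,12); next start ≥ 12 → (12,14); next start ≥ 14 → (16,17); next start ≥ 17 → (18,20).
Selected: (3,6) (6,7) (11,12) (12,14) (16,17) (18,20)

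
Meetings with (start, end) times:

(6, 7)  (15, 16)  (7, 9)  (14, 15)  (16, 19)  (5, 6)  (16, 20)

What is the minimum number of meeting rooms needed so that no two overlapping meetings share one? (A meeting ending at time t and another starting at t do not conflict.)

Count concurrent intervals with a sweep; the peak is the room count.
Events (time:±→running): 5:+→1 6:-→0 6:+→1 7:-→0 7:+→1 9:-→0 14:+→1 15:-→0 15:+→1 16:-→0 16:+→1 16:+→2 … peak 2.

2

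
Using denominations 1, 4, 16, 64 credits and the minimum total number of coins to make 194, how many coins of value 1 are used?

2

Greedy: take as many of the largest coin as possible, then repeat with the remainder.
194 − 3×64→2 − 2×1→0
Count of 1: 2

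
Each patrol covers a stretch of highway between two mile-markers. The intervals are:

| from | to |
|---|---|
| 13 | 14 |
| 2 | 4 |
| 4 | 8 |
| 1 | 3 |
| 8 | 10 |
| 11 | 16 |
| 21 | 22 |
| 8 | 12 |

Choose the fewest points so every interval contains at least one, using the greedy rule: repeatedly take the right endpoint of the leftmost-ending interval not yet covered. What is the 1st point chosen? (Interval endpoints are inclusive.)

Sort by right endpoint; whenever an interval is uncovered, place a point at its right end.
Sorted: [1,3] [2,4] [4,8] [8,10] [8,12] [13,14] [11,16] [21,22]
{[1,3],[2,4]} hit by 3; {[4,8],[8,10],[8,12]} hit by 8; {[13,14],[11,16]} hit by 14; {[21,22]} hit by 22.
Points: 3, 8, 14, 22 (4 total).

3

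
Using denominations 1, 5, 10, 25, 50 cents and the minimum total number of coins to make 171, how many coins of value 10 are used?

2

171 − 3×50→21 − 2×10→1 − 1×1→0
Count of 10: 2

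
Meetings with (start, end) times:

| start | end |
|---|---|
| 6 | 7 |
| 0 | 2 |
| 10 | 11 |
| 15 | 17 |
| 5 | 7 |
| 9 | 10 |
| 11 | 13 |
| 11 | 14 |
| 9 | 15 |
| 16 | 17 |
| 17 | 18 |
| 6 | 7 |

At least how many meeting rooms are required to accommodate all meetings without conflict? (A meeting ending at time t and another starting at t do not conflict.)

The answer is the maximum number of intervals overlapping at any instant.
starts: [0, 5, 6, 6, 9, 9, 10, 11, 11, 15, 16, 17]
ends:   [2, 7, 7, 7, 10, 11, 13, 14, 15, 17, 17, 18]
s0→1 e2→0 s5→1 s6→2 s6→3  — peak 3.

3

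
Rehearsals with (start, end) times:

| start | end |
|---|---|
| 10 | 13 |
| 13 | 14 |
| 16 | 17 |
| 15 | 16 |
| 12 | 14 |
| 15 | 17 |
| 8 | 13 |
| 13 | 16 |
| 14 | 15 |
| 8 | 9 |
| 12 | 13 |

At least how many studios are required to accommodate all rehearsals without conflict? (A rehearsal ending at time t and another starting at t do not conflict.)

The answer is the maximum number of intervals overlapping at any instant.
Events (time:±→running): 8:+→1 8:+→2 9:-→1 10:+→2 12:+→3 12:+→4 … peak 4.

4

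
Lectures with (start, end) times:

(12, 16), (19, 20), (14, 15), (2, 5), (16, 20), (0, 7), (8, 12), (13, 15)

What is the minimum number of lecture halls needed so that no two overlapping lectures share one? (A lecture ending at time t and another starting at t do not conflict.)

Count concurrent intervals with a sweep; the peak is the room count.
starts: [0, 2, 8, 12, 13, 14, 16, 19]
ends:   [5, 7, 12, 15, 15, 16, 20, 20]
s0→1 s2→2 e5→1 e7→0 s8→1 e12→0 s12→1 s13→2 s14→3  — peak 3.

3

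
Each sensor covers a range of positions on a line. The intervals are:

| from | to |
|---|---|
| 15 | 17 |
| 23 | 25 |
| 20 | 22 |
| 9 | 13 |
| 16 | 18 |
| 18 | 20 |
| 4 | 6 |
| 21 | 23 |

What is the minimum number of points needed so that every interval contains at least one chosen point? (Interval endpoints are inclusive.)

5

By right end: [4,6]  [9,13]  [15,17]  [16,18]  [18,20]  [20,22]  [21,23]  [23,25]
[4,6] uncovered → point at 6; [9,13] uncovered → point at 13; [15,17] uncovered → point at 17; [18,20] uncovered → point at 20; [21,23] uncovered → point at 23.
Points: 6, 13, 17, 20, 23 (5 total).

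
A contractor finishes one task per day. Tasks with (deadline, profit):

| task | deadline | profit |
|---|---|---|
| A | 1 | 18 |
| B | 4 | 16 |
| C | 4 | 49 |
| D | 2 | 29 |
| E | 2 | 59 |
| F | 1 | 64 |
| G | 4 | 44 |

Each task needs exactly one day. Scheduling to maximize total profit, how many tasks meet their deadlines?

By profit: F(d1,64), E(d2,59), C(d4,49), G(d4,44), D(d2,29), A(d1,18), B(d4,16)
F→slot 1; E→slot 2; C→slot 4; G→slot 3; D skipped; A skipped; B skipped.
4 of 7 scheduled.

4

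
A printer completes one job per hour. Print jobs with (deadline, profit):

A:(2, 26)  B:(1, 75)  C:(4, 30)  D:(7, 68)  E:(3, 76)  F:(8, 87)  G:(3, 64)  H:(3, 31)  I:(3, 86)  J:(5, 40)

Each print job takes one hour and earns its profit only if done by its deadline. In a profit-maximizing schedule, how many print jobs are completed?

Take jobs in profit order; each goes to the latest open slot no later than its deadline.
Profit order: F=87 I=86 E=76 B=75 D=68 G=64 J=40 H=31 C=30 A=26
Assign: F→slot 8, I→slot 3, E→slot 2, B→slot 1, D→slot 7, G skipped, J→slot 5, H skipped, C→slot 4, A skipped.
Slots: [1:B] [2:E] [3:I] [4:C] [5:J] [7:D] [8:F]
7 of 10 scheduled.

7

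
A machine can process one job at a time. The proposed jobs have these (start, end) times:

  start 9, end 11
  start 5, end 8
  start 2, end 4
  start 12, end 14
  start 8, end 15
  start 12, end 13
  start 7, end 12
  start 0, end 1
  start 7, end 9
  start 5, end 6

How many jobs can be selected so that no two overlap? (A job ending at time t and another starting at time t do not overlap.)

By end time: (0,1), (2,4), (5,6), (5,8), (7,9), (9,11), (7,12), (12,13), (12,14), (8,15).
Pick (0,1); next start ≥ 1 → (2,4); next start ≥ 4 → (5,6); next start ≥ 6 → (7,9); next start ≥ 9 → (9,11); next start ≥ 11 → (12,13).
Selected 6 jobs.

6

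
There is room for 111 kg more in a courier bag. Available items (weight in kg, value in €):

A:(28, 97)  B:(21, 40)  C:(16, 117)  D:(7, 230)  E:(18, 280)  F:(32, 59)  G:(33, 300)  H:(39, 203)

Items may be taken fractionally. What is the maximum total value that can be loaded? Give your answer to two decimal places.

Order: D (230/7=32.86) > E (280/18=15.56) > G (300/33=9.09) > C (117/16=7.31) > H (203/39=5.21) > A (97/28=3.46) > B (40/21=1.90) > F (59/32=1.84)
Fill: take D (7 @ 230) → take E (18 @ 280) → take G (33 @ 300) → take C (16 @ 117) → take 37/39 of H → 192.59; 111/111 used.
Total value = 1119.59

1119.59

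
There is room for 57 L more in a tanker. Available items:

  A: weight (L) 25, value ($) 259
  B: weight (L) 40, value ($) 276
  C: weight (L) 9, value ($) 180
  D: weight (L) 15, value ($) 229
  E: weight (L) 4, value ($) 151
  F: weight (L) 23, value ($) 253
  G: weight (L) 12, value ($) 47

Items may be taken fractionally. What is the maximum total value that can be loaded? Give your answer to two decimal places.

875.16

Sort by value per unit weight and fill in that order.
Ratios (sorted): E 37.75, C 20.00, D 15.27, F 11.00, A 10.36, B 6.90, G 3.92
take E (4 @ 151); take C (9 @ 180); take D (15 @ 229); take F (23 @ 253); take 6/25 of A → 62.16. Capacity used 57/57.
Total value = 875.16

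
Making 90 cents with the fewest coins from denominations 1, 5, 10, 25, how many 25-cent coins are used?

90 − 3×25→15 − 1×10→5 − 1×5→0
Count of 25: 3

3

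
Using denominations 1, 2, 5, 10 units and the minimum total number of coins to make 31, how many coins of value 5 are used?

0

31 − 3×10→1 − 1×1→0
Count of 5: 0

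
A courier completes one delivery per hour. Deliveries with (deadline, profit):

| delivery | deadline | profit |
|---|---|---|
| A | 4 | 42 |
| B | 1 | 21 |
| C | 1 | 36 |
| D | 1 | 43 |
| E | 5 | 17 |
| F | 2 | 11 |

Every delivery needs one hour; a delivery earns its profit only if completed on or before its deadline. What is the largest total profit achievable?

Sort by profit descending; place each in the latest free slot ≤ its deadline.
Profit order: D=43 A=42 C=36 B=21 E=17 F=11
Assign: D→slot 1, A→slot 4, C skipped, B skipped, E→slot 5, F→slot 2.
Slots: [1:D] [2:F] [4:A] [5:E]
Profit = 43 + 11 + 42 + 17 = 113

113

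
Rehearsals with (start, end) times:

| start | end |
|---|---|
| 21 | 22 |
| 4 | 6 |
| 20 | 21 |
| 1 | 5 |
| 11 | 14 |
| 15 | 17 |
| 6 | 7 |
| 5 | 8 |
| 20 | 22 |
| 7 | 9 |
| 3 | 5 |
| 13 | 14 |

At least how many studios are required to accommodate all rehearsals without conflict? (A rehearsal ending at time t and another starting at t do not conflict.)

3

starts: [1, 3, 4, 5, 6, 7, 11, 13, 15, 20, 20, 21]
ends:   [5, 5, 6, 7, 8, 9, 14, 14, 17, 21, 22, 22]
s1→1 s3→2 s4→3  — peak 3.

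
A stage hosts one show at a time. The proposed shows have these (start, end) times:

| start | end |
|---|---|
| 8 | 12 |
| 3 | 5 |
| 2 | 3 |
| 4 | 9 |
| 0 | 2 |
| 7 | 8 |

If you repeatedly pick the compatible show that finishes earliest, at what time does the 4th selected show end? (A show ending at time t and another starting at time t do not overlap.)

8

Order by finish time; keep every interval that doesn't clash with the previous kept one.
By end time: (0,2), (2,3), (3,5), (7,8), (4,9), (8,12).
Pick (0,2); next start ≥ 2 → (2,3); next start ≥ 3 → (3,5); next start ≥ 5 → (7,8); next start ≥ 8 → (8,12).
Selected: (0,2) (2,3) (3,5) (7,8) (8,12)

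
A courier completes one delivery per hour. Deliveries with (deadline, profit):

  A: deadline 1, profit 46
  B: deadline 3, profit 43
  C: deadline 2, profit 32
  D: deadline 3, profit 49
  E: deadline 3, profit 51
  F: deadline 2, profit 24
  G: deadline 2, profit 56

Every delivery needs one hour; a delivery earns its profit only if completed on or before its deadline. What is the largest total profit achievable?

By profit: G(d2,56), E(d3,51), D(d3,49), A(d1,46), B(d3,43), C(d2,32), F(d2,24)
G→slot 2; E→slot 3; D→slot 1; A skipped; B skipped; C skipped; F skipped.
Profit = 49 + 56 + 51 = 156

156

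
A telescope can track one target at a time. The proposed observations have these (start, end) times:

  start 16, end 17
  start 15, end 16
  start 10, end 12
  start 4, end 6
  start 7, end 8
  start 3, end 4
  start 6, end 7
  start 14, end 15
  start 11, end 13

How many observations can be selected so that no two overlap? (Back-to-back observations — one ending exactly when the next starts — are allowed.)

8

By end time: (3,4), (4,6), (6,7), (7,8), (10,12), (11,13), (14,15), (15,16), (16,17).
Pick (3,4); next start ≥ 4 → (4,6); next start ≥ 6 → (6,7); next start ≥ 7 → (7,8); next start ≥ 8 → (10,12); next start ≥ 12 → (14,15); next start ≥ 15 → (15,16); next start ≥ 16 → (16,17).
Selected 8 observations.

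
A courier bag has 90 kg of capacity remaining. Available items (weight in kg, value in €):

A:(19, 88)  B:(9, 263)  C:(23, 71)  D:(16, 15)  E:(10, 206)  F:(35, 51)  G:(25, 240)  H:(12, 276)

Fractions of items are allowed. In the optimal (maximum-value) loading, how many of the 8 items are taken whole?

5

Order: B (263/9=29.22) > H (276/12=23.00) > E (206/10=20.60) > G (240/25=9.60) > A (88/19=4.63) > C (71/23=3.09) > F (51/35=1.46) > D (15/16=0.94)
Fill: take B (9 @ 263) → take H (12 @ 276) → take E (10 @ 206) → take G (25 @ 240) → take A (19 @ 88) → take 15/23 of C → 46.30; 90/90 used.
5 item(s) taken whole; one partial (take 15/23 of C).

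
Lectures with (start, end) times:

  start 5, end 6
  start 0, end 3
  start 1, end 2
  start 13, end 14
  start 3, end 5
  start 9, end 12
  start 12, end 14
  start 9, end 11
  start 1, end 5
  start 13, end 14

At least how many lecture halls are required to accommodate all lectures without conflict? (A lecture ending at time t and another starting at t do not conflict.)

3

starts: [0, 1, 1, 3, 5, 9, 9, 12, 13, 13]
ends:   [2, 3, 5, 5, 6, 11, 12, 14, 14, 14]
s0→1 s1→2 s1→3  — peak 3.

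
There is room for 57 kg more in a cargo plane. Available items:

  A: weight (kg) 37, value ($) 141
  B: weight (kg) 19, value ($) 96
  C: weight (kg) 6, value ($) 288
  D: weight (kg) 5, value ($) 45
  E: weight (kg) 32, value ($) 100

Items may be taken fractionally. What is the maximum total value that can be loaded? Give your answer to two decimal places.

531.89

Order: C (288/6=48.00) > D (45/5=9.00) > B (96/19=5.05) > A (141/37=3.81) > E (100/32=3.12)
Fill: take C (6 @ 288) → take D (5 @ 45) → take B (19 @ 96) → take 27/37 of A → 102.89; 57/57 used.
Total value = 531.89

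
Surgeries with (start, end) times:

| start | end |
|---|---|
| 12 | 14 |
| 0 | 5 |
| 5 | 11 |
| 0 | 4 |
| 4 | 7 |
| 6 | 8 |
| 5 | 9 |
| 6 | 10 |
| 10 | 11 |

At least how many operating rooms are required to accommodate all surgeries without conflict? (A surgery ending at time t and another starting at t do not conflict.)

5

Events (time:±→running): 0:+→1 0:+→2 4:-→1 4:+→2 5:-→1 5:+→2 5:+→3 6:+→4 6:+→5 … peak 5.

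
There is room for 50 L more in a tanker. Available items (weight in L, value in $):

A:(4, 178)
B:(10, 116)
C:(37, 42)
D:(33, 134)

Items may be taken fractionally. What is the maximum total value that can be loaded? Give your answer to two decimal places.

431.41

Greedy by value/weight ratio, highest first.
Order: A (178/4=44.50) > B (116/10=11.60) > D (134/33=4.06) > C (42/37=1.14)
Fill: take A (4 @ 178) → take B (10 @ 116) → take D (33 @ 134) → take 3/37 of C → 3.41; 50/50 used.
Total value = 431.41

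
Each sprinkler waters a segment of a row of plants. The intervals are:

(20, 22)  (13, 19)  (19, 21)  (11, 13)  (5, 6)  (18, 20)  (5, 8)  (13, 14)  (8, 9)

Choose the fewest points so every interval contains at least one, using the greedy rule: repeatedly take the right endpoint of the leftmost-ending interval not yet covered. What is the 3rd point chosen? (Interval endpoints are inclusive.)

13

By right end: [5,6]  [5,8]  [8,9]  [11,13]  [13,14]  [13,19]  [18,20]  [19,21]  [20,22]
[5,6] uncovered → point at 6; [8,9] uncovered → point at 9; [11,13] uncovered → point at 13; [18,20] uncovered → point at 20.
Points: 6, 9, 13, 20 (4 total).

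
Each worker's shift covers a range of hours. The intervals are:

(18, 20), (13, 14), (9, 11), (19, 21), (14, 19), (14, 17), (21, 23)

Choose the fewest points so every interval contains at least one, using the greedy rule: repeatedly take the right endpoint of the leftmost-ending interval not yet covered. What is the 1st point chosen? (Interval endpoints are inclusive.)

11

Process intervals by earliest right end; each time one isn't hit yet, stab at its right endpoint.
By right end: [9,11]  [13,14]  [14,17]  [14,19]  [18,20]  [19,21]  [21,23]
[9,11] uncovered → point at 11; [13,14] uncovered → point at 14; [18,20] uncovered → point at 20; [21,23] uncovered → point at 23.
Points: 11, 14, 20, 23 (4 total).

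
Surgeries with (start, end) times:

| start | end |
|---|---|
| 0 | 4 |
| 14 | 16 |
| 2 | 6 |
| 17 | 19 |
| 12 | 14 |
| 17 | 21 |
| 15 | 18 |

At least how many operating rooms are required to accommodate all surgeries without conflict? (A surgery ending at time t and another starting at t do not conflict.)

The answer is the maximum number of intervals overlapping at any instant.
Events (time:±→running): 0:+→1 2:+→2 4:-→1 6:-→0 12:+→1 14:-→0 14:+→1 15:+→2 16:-→1 17:+→2 17:+→3 … peak 3.

3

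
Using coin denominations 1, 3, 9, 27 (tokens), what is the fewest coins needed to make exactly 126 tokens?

6

Use the largest denomination that fits, subtract, and repeat.
126 − 4×27→18 − 2×9→0
Total coins = 4 + 2 = 6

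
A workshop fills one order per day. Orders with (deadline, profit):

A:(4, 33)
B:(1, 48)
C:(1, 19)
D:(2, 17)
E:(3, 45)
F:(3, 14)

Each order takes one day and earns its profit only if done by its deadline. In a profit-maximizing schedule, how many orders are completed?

4

Take jobs in profit order; each goes to the latest open slot no later than its deadline.
Profit order: B=48 E=45 A=33 C=19 D=17 F=14
Assign: B→slot 1, E→slot 3, A→slot 4, C skipped, D→slot 2, F skipped.
Slots: [1:B] [2:D] [3:E] [4:A]
4 of 6 scheduled.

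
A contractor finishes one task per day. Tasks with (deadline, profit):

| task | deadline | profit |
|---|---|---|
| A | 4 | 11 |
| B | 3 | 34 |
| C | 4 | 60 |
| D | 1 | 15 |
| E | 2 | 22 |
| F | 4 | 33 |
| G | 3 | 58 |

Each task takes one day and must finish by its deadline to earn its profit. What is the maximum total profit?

Sort by profit descending; place each in the latest free slot ≤ its deadline.
Profit order: C=60 G=58 B=34 F=33 E=22 D=15 A=11
Assign: C→slot 4, G→slot 3, B→slot 2, F→slot 1, E skipped, D skipped, A skipped.
Slots: [1:F] [2:B] [3:G] [4:C]
Profit = 33 + 34 + 58 + 60 = 185

185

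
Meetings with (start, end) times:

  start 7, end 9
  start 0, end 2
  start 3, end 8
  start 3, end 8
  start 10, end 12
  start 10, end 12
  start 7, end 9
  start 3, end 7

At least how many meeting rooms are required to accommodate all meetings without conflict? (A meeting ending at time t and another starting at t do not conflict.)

The answer is the maximum number of intervals overlapping at any instant.
Events (time:±→running): 0:+→1 2:-→0 3:+→1 3:+→2 3:+→3 7:-→2 7:+→3 7:+→4 … peak 4.

4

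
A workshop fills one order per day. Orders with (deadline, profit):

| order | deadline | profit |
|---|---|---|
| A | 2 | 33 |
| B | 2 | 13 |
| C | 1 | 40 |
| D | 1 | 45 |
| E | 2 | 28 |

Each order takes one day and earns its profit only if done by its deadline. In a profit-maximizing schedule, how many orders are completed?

2

Profit order: D=45 C=40 A=33 E=28 B=13
Assign: D→slot 1, C skipped, A→slot 2, E skipped, B skipped.
Slots: [1:D] [2:A]
2 of 5 scheduled.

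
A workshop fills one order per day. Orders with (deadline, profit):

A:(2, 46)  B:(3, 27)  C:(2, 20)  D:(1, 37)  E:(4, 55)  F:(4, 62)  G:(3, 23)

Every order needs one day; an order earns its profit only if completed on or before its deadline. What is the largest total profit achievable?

Sort by profit descending; place each in the latest free slot ≤ its deadline.
Profit order: F=62 E=55 A=46 D=37 B=27 G=23 C=20
Assign: F→slot 4, E→slot 3, A→slot 2, D→slot 1, B skipped, G skipped, C skipped.
Slots: [1:D] [2:A] [3:E] [4:F]
Profit = 37 + 46 + 55 + 62 = 200

200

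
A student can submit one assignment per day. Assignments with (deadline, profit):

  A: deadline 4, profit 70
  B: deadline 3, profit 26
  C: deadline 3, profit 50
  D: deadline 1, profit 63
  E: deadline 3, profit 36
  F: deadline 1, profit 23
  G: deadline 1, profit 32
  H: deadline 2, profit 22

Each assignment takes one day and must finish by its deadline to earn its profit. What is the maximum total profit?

219

Sort by profit descending; place each in the latest free slot ≤ its deadline.
By profit: A(d4,70), D(d1,63), C(d3,50), E(d3,36), G(d1,32), B(d3,26), F(d1,23), H(d2,22)
A→slot 4; D→slot 1; C→slot 3; E→slot 2; G skipped; B skipped; F skipped; H skipped.
Profit = 63 + 36 + 50 + 70 = 219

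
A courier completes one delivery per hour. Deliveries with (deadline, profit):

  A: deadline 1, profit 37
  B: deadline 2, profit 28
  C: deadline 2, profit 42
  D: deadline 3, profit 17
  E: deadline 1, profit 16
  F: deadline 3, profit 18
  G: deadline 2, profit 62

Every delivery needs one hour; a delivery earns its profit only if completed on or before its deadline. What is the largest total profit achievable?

122

Take jobs in profit order; each goes to the latest open slot no later than its deadline.
By profit: G(d2,62), C(d2,42), A(d1,37), B(d2,28), F(d3,18), D(d3,17), E(d1,16)
G→slot 2; C→slot 1; A skipped; B skipped; F→slot 3; D skipped; E skipped.
Profit = 42 + 62 + 18 = 122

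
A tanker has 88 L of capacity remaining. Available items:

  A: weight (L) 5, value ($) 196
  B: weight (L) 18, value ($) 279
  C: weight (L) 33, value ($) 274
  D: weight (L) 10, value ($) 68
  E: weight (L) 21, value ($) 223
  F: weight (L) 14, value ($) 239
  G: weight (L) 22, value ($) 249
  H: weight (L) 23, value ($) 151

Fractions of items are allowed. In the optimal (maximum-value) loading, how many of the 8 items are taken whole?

Greedy by value/weight ratio, highest first.
Order: A (196/5=39.20) > F (239/14=17.07) > B (279/18=15.50) > G (249/22=11.32) > E (223/21=10.62) > C (274/33=8.30) > D (68/10=6.80) > H (151/23=6.57)
Fill: take A (5 @ 196) → take F (14 @ 239) → take B (18 @ 279) → take G (22 @ 249) → take E (21 @ 223) → take 8/33 of C → 66.42; 88/88 used.
5 item(s) taken whole; one partial (take 8/33 of C).

5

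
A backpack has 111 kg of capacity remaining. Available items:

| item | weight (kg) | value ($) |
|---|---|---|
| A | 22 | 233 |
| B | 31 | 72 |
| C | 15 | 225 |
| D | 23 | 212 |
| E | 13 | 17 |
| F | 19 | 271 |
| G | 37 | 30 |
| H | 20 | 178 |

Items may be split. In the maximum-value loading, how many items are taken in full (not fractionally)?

Greedy by value/weight ratio, highest first.
Order: C (225/15=15.00) > F (271/19=14.26) > A (233/22=10.59) > D (212/23=9.22) > H (178/20=8.90) > B (72/31=2.32) > E (17/13=1.31) > G (30/37=0.81)
Fill: take C (15 @ 225) → take F (19 @ 271) → take A (22 @ 233) → take D (23 @ 212) → take H (20 @ 178) → take 12/31 of B → 27.87; 111/111 used.
5 item(s) taken whole; one partial (take 12/31 of B).

5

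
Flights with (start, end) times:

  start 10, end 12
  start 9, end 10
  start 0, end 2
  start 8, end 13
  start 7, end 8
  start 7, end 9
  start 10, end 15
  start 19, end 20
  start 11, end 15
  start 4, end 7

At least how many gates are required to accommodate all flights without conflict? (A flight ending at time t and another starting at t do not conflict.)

Events (time:±→running): 0:+→1 2:-→0 4:+→1 7:-→0 7:+→1 7:+→2 8:-→1 8:+→2 9:-→1 9:+→2 10:-→1 10:+→2 10:+→3 11:+→4 … peak 4.

4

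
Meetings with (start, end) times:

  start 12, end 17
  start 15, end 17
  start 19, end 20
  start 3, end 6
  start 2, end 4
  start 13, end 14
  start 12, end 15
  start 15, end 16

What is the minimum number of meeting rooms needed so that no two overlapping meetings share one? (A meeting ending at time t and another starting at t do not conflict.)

starts: [2, 3, 12, 12, 13, 15, 15, 19]
ends:   [4, 6, 14, 15, 16, 17, 17, 20]
s2→1 s3→2 e4→1 e6→0 s12→1 s12→2 s13→3  — peak 3.

3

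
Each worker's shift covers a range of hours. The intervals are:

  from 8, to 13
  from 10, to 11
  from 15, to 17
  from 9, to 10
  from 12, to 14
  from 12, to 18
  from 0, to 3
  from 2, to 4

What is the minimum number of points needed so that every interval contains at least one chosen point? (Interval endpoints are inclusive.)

Sorted: [0,3] [2,4] [9,10] [10,11] [8,13] [12,14] [15,17] [12,18]
{[0,3],[2,4]} hit by 3; {[9,10],[10,11],[8,13]} hit by 10; {[12,14]} hit by 14; {[15,17],[12,18]} hit by 17.
Points: 3, 10, 14, 17 (4 total).

4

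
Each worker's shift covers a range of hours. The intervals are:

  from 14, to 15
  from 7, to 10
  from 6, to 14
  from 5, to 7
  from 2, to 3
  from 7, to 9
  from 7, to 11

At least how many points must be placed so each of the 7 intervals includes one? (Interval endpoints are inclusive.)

Sorted: [2,3] [5,7] [7,9] [7,10] [7,11] [6,14] [14,15]
{[2,3]} hit by 3; {[5,7],[7,9],[7,10],[7,11],[6,14]} hit by 7; {[14,15]} hit by 15.
Points: 3, 7, 15 (3 total).

3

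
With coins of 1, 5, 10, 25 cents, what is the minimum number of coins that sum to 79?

Greedy: take as many of the largest coin as possible, then repeat with the remainder.
79 = 3×25 + 4×1
Total coins = 3 + 4 = 7

7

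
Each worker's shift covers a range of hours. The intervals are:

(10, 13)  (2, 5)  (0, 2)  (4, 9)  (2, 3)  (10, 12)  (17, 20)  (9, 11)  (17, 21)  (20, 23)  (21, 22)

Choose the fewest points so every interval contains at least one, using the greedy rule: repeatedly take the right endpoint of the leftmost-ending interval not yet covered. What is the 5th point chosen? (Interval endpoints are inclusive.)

Sort by right endpoint; whenever an interval is uncovered, place a point at its right end.
Sorted: [0,2] [2,3] [2,5] [4,9] [9,11] [10,12] [10,13] [17,20] [17,21] [21,22] [20,23]
{[0,2],[2,3],[2,5]} hit by 2; {[4,9],[9,11]} hit by 9; {[10,12],[10,13]} hit by 12; {[17,20],[17,21]} hit by 20; {[21,22],[20,23]} hit by 22.
Points: 2, 9, 12, 20, 22 (5 total).

22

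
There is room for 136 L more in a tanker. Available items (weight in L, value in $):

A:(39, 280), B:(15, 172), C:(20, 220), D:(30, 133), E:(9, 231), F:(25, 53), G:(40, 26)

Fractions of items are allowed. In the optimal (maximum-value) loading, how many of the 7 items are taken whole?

Ratios (sorted): E 25.67, B 11.47, C 11.00, A 7.18, D 4.43, F 2.12, G 0.65
take E (9 @ 231); take B (15 @ 172); take C (20 @ 220); take A (39 @ 280); take D (30 @ 133); take 23/25 of F → 48.76. Capacity used 136/136.
5 item(s) taken whole; one partial (take 23/25 of F).

5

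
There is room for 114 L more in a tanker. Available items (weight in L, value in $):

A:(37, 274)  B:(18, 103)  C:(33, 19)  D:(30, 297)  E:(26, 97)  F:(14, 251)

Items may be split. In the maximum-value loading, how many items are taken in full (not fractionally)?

Greedy by value/weight ratio, highest first.
Order: F (251/14=17.93) > D (297/30=9.90) > A (274/37=7.41) > B (103/18=5.72) > E (97/26=3.73) > C (19/33=0.58)
Fill: take F (14 @ 251) → take D (30 @ 297) → take A (37 @ 274) → take B (18 @ 103) → take 15/26 of E → 55.96; 114/114 used.
4 item(s) taken whole; one partial (take 15/26 of E).

4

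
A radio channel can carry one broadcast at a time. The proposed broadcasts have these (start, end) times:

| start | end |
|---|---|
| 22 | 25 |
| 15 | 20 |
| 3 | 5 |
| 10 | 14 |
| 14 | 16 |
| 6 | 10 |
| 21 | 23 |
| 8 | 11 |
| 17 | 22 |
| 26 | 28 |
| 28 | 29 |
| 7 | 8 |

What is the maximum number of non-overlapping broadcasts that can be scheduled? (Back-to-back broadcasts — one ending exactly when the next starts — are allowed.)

Greedy by earliest finish: after sorting by end time, pick each interval compatible with the last pick.
Sorted by end: (3,5)  (7,8)  (6,10)  (8,11)  (10,14)  (14,16)  (15,20)  (17,22)  (21,23)  (22,25)  (26,28)  (28,29)
take (3,5); take (7,8); take (8,11); take (14,16); take (17,22); skip (21,23); take (22,25); take (26,28); take (28,29).
Selected 8 broadcasts.

8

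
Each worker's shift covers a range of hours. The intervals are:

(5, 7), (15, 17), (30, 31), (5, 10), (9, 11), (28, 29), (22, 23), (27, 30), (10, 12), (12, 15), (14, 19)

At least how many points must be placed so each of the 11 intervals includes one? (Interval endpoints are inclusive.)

Process intervals by earliest right end; each time one isn't hit yet, stab at its right endpoint.
Sorted: [5,7] [5,10] [9,11] [10,12] [12,15] [15,17] [14,19] [22,23] [28,29] [27,30] [30,31]
{[5,7],[5,10]} hit by 7; {[9,11],[10,12]} hit by 11; {[12,15],[15,17],[14,19]} hit by 15; {[22,23]} hit by 23; {[28,29],[27,30]} hit by 29; {[30,31]} hit by 31.
Points: 7, 11, 15, 23, 29, 31 (6 total).

6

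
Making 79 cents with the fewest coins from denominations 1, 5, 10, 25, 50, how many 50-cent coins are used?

Use the largest denomination that fits, subtract, and repeat.
79 = 1×50 + 1×25 + 4×1
Count of 50: 1

1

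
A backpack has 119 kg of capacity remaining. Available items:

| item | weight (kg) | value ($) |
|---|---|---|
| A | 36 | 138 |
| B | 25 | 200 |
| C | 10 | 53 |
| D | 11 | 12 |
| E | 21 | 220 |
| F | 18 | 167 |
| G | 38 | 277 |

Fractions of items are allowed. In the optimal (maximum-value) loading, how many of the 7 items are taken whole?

Greedy by value/weight ratio, highest first.
Order: E (220/21=10.48) > F (167/18=9.28) > B (200/25=8.00) > G (277/38=7.29) > C (53/10=5.30) > A (138/36=3.83) > D (12/11=1.09)
Fill: take E (21 @ 220) → take F (18 @ 167) → take B (25 @ 200) → take G (38 @ 277) → take C (10 @ 53) → take 7/36 of A → 26.83; 119/119 used.
5 item(s) taken whole; one partial (take 7/36 of A).

5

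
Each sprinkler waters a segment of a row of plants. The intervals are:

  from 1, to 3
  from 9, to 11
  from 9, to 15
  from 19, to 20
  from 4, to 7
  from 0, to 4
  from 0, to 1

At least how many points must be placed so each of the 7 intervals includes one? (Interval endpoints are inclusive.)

4

Sort by right endpoint; whenever an interval is uncovered, place a point at its right end.
Sorted: [0,1] [1,3] [0,4] [4,7] [9,11] [9,15] [19,20]
{[0,1],[1,3],[0,4]} hit by 1; {[4,7]} hit by 7; {[9,11],[9,15]} hit by 11; {[19,20]} hit by 20.
Points: 1, 7, 11, 20 (4 total).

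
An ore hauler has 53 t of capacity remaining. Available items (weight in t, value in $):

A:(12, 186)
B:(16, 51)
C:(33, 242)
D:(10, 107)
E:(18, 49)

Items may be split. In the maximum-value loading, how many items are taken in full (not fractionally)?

2

Sort by value per unit weight and fill in that order.
Ratios (sorted): A 15.50, D 10.70, C 7.33, B 3.19, E 2.72
take A (12 @ 186); take D (10 @ 107); take 31/33 of C → 227.33. Capacity used 53/53.
2 item(s) taken whole; one partial (take 31/33 of C).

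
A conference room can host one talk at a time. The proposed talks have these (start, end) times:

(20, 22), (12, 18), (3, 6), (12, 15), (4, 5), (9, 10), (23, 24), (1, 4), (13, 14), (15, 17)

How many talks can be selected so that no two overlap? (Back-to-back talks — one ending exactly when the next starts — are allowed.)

7

Order by finish time; keep every interval that doesn't clash with the previous kept one.
By end time: (1,4), (4,5), (3,6), (9,10), (13,14), (12,15), (15,17), (12,18), (20,22), (23,24).
Pick (1,4); next start ≥ 4 → (4,5); next start ≥ 5 → (9,10); next start ≥ 10 → (13,14); next start ≥ 14 → (15,17); next start ≥ 17 → (20,22); next start ≥ 22 → (23,24).
Selected 7 talks.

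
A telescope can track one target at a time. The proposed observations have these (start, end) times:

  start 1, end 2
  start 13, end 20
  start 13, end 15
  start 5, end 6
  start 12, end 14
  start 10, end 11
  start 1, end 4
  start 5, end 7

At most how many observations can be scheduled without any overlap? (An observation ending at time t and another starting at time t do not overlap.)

4

By end time: (1,2), (1,4), (5,6), (5,7), (10,11), (12,14), (13,15), (13,20).
Pick (1,2); next start ≥ 2 → (5,6); next start ≥ 6 → (10,11); next start ≥ 11 → (12,14).
Selected 4 observations.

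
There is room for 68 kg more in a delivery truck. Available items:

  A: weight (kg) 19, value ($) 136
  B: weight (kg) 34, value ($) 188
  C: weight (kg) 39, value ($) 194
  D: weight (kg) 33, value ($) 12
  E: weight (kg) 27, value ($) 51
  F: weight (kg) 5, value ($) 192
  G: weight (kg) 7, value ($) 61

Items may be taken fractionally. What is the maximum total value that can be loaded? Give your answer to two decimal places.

591.92

Ratios (sorted): F 38.40, G 8.71, A 7.16, B 5.53, C 4.97, E 1.89, D 0.36
take F (5 @ 192); take G (7 @ 61); take A (19 @ 136); take B (34 @ 188); take 3/39 of C → 14.92. Capacity used 68/68.
Total value = 591.92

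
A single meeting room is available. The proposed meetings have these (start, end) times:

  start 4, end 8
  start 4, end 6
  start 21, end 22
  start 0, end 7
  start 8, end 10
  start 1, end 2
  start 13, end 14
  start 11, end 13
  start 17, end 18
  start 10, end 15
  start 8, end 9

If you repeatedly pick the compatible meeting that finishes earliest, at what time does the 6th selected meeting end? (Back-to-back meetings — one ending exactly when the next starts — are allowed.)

Greedy by earliest finish: after sorting by end time, pick each interval compatible with the last pick.
By end time: (1,2), (4,6), (0,7), (4,8), (8,9), (8,10), (11,13), (13,14), (10,15), (17,18), (21,22).
Pick (1,2); next start ≥ 2 → (4,6); next start ≥ 6 → (8,9); next start ≥ 9 → (11,13); next start ≥ 13 → (13,14); next start ≥ 14 → (17,18); next start ≥ 18 → (21,22).
Selected: (1,2) (4,6) (8,9) (11,13) (13,14) (17,18) (21,22)

18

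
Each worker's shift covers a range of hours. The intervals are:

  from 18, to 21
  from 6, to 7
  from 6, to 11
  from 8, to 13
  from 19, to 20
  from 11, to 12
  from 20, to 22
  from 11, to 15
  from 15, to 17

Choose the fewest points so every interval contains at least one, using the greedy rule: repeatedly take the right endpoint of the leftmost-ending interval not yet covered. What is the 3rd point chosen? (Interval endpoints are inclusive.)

17

Sort by right endpoint; whenever an interval is uncovered, place a point at its right end.
Sorted: [6,7] [6,11] [11,12] [8,13] [11,15] [15,17] [19,20] [18,21] [20,22]
{[6,7],[6,11]} hit by 7; {[11,12],[8,13],[11,15]} hit by 12; {[15,17]} hit by 17; {[19,20],[18,21],[20,22]} hit by 20.
Points: 7, 12, 17, 20 (4 total).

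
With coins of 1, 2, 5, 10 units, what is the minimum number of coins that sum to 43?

6

Use the largest denomination that fits, subtract, and repeat.
43 − 4×10→3 − 1×2→1 − 1×1→0
Total coins = 4 + 1 + 1 = 6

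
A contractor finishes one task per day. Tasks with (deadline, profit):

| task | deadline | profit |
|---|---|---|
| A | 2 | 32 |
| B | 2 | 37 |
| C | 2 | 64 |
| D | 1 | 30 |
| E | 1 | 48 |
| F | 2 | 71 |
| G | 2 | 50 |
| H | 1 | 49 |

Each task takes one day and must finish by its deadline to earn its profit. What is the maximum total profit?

Profit order: F=71 C=64 G=50 H=49 E=48 B=37 A=32 D=30
Assign: F→slot 2, C→slot 1, G skipped, H skipped, E skipped, B skipped, A skipped, D skipped.
Slots: [1:C] [2:F]
Profit = 64 + 71 = 135

135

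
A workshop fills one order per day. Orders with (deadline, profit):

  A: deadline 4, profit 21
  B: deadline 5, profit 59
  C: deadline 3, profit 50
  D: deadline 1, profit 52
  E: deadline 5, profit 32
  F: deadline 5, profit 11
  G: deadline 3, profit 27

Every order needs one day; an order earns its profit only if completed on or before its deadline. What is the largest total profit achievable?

220

Profit order: B=59 D=52 C=50 E=32 G=27 A=21 F=11
Assign: B→slot 5, D→slot 1, C→slot 3, E→slot 4, G→slot 2, A skipped, F skipped.
Slots: [1:D] [2:G] [3:C] [4:E] [5:B]
Profit = 52 + 27 + 50 + 32 + 59 = 220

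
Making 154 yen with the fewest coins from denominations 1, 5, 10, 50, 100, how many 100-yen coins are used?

1

154 = 1×100 + 1×50 + 4×1
Count of 100: 1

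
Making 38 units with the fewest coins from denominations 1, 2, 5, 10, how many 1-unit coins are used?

1

Use the largest denomination that fits, subtract, and repeat.
38 = 3×10 + 1×5 + 1×2 + 1×1
Count of 1: 1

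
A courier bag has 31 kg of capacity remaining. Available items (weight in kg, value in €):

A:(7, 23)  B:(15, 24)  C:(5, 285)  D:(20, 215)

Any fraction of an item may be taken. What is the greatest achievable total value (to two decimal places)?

Order: C (285/5=57.00) > D (215/20=10.75) > A (23/7=3.29) > B (24/15=1.60)
Fill: take C (5 @ 285) → take D (20 @ 215) → take 6/7 of A → 19.71; 31/31 used.
Total value = 519.71

519.71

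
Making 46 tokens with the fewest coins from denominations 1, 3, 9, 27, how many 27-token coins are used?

Use the largest denomination that fits, subtract, and repeat.
46 − 1×27→19 − 2×9→1 − 1×1→0
Count of 27: 1

1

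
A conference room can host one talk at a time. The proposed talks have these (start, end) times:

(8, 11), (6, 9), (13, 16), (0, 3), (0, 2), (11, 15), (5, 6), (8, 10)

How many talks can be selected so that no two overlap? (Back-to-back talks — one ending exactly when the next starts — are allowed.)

Order by finish time; keep every interval that doesn't clash with the previous kept one.
By end time: (0,2), (0,3), (5,6), (6,9), (8,10), (8,11), (11,15), (13,16).
Pick (0,2); next start ≥ 2 → (5,6); next start ≥ 6 → (6,9); next start ≥ 9 → (11,15).
Selected 4 talks.

4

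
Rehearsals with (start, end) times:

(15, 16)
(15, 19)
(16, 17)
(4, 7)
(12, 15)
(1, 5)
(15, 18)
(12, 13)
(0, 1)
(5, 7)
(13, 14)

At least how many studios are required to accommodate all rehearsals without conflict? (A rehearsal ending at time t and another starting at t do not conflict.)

starts: [0, 1, 4, 5, 12, 12, 13, 15, 15, 15, 16]
ends:   [1, 5, 7, 7, 13, 14, 15, 16, 17, 18, 19]
s0→1 e1→0 s1→1 s4→2 e5→1 s5→2 e7→1 e7→0 s12→1 s12→2 e13→1 s13→2 e14→1 e15→0 s15→1 s15→2 s15→3  — peak 3.

3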